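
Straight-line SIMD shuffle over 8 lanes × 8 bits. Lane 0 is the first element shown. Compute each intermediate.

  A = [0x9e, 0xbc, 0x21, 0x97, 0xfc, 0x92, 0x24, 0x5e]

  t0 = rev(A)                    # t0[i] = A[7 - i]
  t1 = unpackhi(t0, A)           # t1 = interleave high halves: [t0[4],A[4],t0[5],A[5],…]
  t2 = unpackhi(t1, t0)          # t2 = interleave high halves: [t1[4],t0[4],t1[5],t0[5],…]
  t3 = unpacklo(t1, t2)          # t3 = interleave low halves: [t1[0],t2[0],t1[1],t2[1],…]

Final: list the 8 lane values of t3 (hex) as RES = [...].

→ t0 |5e|24|92|fc|97|21|bc|9e|
→ t1 |97|fc|21|92|bc|24|9e|5e|
→ t2 |bc|97|24|21|9e|bc|5e|9e|
→ t3 |97|bc|fc|97|21|24|92|21|

RES = [ 0x97  0xbc  0xfc  0x97  0x21  0x24  0x92  0x21 ]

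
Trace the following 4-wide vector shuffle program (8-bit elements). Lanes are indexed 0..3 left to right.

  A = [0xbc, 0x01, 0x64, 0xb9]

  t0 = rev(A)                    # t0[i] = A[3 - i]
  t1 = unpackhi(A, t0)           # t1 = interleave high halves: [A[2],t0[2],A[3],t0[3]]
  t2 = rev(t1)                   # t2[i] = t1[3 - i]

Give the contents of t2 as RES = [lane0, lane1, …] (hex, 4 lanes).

RES = [ 0xbc  0xb9  0x01  0x64 ]

t0 = [0xb9, 0x64, 0x01, 0xbc]
t1 = [0x64, 0x01, 0xb9, 0xbc]
t2 = [0xbc, 0xb9, 0x01, 0x64]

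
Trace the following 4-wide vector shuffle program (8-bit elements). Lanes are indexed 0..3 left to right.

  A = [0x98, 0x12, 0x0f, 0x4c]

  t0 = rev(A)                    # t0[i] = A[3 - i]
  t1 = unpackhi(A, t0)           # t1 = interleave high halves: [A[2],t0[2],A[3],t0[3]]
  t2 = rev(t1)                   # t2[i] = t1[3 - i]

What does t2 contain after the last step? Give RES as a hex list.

→ t0 |4c|0f|12|98|
→ t1 |0f|12|4c|98|
→ t2 |98|4c|12|0f|

RES = [ 0x98  0x4c  0x12  0x0f ]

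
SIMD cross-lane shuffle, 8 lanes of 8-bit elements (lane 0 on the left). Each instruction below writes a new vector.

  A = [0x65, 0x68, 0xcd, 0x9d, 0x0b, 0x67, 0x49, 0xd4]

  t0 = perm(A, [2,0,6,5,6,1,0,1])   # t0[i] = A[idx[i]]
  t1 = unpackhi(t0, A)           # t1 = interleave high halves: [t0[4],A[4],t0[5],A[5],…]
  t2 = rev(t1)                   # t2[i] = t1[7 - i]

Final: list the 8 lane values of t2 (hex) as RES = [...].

  t0: cd 65 49 67 49 68 65 68
  t1: 49 0b 68 67 65 49 68 d4
  t2: d4 68 49 65 67 68 0b 49

RES = [ 0xd4  0x68  0x49  0x65  0x67  0x68  0x0b  0x49 ]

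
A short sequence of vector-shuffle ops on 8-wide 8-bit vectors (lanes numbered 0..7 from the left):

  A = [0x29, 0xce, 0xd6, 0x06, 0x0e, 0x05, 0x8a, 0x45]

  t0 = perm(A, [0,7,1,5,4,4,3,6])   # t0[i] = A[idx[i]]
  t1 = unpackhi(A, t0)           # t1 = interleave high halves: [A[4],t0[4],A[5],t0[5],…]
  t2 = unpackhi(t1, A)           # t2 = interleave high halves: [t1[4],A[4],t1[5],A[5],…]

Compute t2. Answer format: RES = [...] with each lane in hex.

t0 = [0x29, 0x45, 0xce, 0x05, 0x0e, 0x0e, 0x06, 0x8a]
t1 = [0x0e, 0x0e, 0x05, 0x0e, 0x8a, 0x06, 0x45, 0x8a]
t2 = [0x8a, 0x0e, 0x06, 0x05, 0x45, 0x8a, 0x8a, 0x45]

RES = [ 0x8a  0x0e  0x06  0x05  0x45  0x8a  0x8a  0x45 ]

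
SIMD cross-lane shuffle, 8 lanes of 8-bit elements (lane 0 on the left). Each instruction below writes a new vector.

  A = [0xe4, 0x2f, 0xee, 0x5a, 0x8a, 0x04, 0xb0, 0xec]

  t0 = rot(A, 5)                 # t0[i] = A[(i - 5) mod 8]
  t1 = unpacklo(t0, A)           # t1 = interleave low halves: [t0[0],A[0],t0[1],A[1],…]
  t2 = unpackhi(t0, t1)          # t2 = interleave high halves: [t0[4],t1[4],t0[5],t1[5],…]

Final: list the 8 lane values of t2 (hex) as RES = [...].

RES = [ 0xec  0x04  0xe4  0xee  0x2f  0xb0  0xee  0x5a ]

  t0: 5a 8a 04 b0 ec e4 2f ee
  t1: 5a e4 8a 2f 04 ee b0 5a
  t2: ec 04 e4 ee 2f b0 ee 5a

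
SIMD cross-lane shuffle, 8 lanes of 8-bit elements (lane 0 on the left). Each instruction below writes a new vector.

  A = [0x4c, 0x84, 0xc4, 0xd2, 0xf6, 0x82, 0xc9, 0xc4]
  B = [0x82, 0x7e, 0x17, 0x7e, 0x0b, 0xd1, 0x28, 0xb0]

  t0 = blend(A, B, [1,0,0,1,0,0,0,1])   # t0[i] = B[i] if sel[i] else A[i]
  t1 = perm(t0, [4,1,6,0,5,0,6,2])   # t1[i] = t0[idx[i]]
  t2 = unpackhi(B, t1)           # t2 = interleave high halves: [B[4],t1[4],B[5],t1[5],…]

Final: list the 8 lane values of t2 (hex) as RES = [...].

RES = [0x0b, 0x82, 0xd1, 0x82, 0x28, 0xc9, 0xb0, 0xc4]

t0 = [0x82, 0x84, 0xc4, 0x7e, 0xf6, 0x82, 0xc9, 0xb0]
t1 = [0xf6, 0x84, 0xc9, 0x82, 0x82, 0x82, 0xc9, 0xc4]
t2 = [0x0b, 0x82, 0xd1, 0x82, 0x28, 0xc9, 0xb0, 0xc4]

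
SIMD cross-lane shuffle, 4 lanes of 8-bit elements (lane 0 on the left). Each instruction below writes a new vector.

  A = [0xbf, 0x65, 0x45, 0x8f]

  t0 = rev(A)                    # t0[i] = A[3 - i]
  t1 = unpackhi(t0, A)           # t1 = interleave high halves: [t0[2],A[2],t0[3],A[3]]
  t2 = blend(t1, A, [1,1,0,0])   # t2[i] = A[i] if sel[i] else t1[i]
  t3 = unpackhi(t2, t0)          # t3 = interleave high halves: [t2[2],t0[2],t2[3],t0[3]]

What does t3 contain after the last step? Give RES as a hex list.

t0 = [0x8f, 0x45, 0x65, 0xbf]
t1 = [0x65, 0x45, 0xbf, 0x8f]
t2 = [0xbf, 0x65, 0xbf, 0x8f]
t3 = [0xbf, 0x65, 0x8f, 0xbf]

RES = [0xbf, 0x65, 0x8f, 0xbf]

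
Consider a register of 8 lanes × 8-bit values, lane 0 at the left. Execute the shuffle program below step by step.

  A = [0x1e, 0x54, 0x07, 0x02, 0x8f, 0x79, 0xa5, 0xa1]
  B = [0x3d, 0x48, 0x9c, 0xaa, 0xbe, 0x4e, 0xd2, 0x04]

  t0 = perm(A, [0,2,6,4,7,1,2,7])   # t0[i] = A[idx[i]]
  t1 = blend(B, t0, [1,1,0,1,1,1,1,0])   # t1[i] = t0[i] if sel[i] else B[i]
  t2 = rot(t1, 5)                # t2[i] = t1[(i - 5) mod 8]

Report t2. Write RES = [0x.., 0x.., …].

RES = [0x8f, 0xa1, 0x54, 0x07, 0x04, 0x1e, 0x07, 0x9c]

→ t0 |1e|07|a5|8f|a1|54|07|a1|
→ t1 |1e|07|9c|8f|a1|54|07|04|
→ t2 |8f|a1|54|07|04|1e|07|9c|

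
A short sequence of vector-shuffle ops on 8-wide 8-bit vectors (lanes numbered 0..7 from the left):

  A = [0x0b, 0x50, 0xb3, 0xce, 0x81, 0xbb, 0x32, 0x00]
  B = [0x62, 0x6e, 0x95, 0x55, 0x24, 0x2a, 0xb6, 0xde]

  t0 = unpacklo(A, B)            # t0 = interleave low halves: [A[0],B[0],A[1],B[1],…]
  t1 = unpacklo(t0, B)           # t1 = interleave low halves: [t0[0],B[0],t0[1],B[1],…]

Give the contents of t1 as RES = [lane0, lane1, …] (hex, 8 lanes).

  t0: 0b 62 50 6e b3 95 ce 55
  t1: 0b 62 62 6e 50 95 6e 55

RES = [ 0x0b  0x62  0x62  0x6e  0x50  0x95  0x6e  0x55 ]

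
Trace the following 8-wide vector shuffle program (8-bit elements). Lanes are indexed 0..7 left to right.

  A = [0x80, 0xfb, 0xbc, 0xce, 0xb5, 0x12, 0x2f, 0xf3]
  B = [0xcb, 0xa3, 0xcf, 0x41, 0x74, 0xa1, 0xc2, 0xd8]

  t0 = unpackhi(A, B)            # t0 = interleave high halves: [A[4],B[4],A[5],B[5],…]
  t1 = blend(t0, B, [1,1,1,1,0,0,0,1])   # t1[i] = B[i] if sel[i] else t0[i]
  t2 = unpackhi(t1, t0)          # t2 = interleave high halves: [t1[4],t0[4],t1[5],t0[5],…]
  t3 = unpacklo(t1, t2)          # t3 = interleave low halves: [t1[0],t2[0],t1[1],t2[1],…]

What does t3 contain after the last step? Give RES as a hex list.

RES = [ 0xcb  0x2f  0xa3  0x2f  0xcf  0xc2  0x41  0xc2 ]

t0 = [0xb5, 0x74, 0x12, 0xa1, 0x2f, 0xc2, 0xf3, 0xd8]
t1 = [0xcb, 0xa3, 0xcf, 0x41, 0x2f, 0xc2, 0xf3, 0xd8]
t2 = [0x2f, 0x2f, 0xc2, 0xc2, 0xf3, 0xf3, 0xd8, 0xd8]
t3 = [0xcb, 0x2f, 0xa3, 0x2f, 0xcf, 0xc2, 0x41, 0xc2]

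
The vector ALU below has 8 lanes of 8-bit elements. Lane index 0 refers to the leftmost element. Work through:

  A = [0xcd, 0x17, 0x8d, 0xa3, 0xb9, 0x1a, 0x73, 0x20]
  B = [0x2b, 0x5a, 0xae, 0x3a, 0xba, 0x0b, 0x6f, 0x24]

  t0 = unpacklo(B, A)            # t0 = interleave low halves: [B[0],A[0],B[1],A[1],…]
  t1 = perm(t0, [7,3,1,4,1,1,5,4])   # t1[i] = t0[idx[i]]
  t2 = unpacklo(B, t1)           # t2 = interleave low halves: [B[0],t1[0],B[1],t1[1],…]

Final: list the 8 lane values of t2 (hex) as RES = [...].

→ t0 |2b|cd|5a|17|ae|8d|3a|a3|
→ t1 |a3|17|cd|ae|cd|cd|8d|ae|
→ t2 |2b|a3|5a|17|ae|cd|3a|ae|

RES = [ 0x2b  0xa3  0x5a  0x17  0xae  0xcd  0x3a  0xae ]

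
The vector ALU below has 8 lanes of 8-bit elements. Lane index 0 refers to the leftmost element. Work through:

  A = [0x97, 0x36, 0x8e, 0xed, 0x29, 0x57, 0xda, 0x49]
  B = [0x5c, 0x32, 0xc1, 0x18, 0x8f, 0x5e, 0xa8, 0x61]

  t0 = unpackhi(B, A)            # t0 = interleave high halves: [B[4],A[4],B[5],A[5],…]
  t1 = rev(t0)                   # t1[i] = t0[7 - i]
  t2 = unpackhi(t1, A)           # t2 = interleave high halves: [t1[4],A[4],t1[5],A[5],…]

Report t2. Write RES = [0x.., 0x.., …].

→ t0 |8f|29|5e|57|a8|da|61|49|
→ t1 |49|61|da|a8|57|5e|29|8f|
→ t2 |57|29|5e|57|29|da|8f|49|

RES = [0x57, 0x29, 0x5e, 0x57, 0x29, 0xda, 0x8f, 0x49]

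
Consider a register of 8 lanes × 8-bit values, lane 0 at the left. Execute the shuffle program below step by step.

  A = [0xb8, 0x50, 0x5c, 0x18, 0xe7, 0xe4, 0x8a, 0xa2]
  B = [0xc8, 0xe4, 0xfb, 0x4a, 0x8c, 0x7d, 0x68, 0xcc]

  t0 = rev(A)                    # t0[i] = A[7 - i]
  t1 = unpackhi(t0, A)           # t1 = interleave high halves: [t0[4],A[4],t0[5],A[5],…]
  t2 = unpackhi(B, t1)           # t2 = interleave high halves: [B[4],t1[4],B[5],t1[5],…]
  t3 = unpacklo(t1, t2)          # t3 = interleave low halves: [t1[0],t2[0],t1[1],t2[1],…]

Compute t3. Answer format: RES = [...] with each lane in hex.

  t0: a2 8a e4 e7 18 5c 50 b8
  t1: 18 e7 5c e4 50 8a b8 a2
  t2: 8c 50 7d 8a 68 b8 cc a2
  t3: 18 8c e7 50 5c 7d e4 8a

RES = [0x18, 0x8c, 0xe7, 0x50, 0x5c, 0x7d, 0xe4, 0x8a]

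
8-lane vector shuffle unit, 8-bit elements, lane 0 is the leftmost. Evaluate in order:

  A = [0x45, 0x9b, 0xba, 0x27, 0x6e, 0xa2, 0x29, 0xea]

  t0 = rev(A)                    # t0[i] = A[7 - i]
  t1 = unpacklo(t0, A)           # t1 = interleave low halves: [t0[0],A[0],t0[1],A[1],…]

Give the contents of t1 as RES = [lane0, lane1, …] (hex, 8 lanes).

  t0: ea 29 a2 6e 27 ba 9b 45
  t1: ea 45 29 9b a2 ba 6e 27

RES = [ 0xea  0x45  0x29  0x9b  0xa2  0xba  0x6e  0x27 ]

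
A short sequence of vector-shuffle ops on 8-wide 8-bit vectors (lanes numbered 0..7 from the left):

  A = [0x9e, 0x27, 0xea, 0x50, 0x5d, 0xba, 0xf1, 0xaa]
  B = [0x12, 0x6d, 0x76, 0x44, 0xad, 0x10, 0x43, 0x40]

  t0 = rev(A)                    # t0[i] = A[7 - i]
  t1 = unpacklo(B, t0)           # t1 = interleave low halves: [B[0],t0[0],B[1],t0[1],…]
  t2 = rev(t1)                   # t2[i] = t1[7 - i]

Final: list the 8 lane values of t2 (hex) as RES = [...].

RES = [ 0x5d  0x44  0xba  0x76  0xf1  0x6d  0xaa  0x12 ]

  t0: aa f1 ba 5d 50 ea 27 9e
  t1: 12 aa 6d f1 76 ba 44 5d
  t2: 5d 44 ba 76 f1 6d aa 12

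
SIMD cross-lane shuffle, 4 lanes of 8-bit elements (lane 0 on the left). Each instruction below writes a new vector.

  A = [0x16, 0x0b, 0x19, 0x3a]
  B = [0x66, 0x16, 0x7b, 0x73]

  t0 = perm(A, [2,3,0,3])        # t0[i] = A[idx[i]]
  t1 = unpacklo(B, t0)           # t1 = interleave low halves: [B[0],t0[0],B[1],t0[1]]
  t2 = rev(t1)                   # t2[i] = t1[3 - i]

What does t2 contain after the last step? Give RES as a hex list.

RES = [ 0x3a  0x16  0x19  0x66 ]

  t0: 19 3a 16 3a
  t1: 66 19 16 3a
  t2: 3a 16 19 66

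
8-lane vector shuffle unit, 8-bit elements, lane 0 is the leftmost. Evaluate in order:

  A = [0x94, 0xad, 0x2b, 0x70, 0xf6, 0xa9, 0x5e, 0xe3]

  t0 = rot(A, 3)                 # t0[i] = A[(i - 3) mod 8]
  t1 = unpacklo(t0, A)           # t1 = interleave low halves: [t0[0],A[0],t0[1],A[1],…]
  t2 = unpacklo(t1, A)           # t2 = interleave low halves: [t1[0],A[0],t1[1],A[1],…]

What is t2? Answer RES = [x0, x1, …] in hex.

RES = [0xa9, 0x94, 0x94, 0xad, 0x5e, 0x2b, 0xad, 0x70]

t0 = [0xa9, 0x5e, 0xe3, 0x94, 0xad, 0x2b, 0x70, 0xf6]
t1 = [0xa9, 0x94, 0x5e, 0xad, 0xe3, 0x2b, 0x94, 0x70]
t2 = [0xa9, 0x94, 0x94, 0xad, 0x5e, 0x2b, 0xad, 0x70]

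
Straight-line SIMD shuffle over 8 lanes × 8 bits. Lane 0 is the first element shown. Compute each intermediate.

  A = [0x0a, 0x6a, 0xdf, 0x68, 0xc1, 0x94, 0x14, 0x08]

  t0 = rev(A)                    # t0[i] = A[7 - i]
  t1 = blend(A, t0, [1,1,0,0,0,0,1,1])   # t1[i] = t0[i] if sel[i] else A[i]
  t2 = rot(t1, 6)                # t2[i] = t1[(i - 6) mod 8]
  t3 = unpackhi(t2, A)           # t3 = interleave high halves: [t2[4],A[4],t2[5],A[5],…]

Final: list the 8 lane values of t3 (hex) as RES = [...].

RES = [0x6a, 0xc1, 0x0a, 0x94, 0x08, 0x14, 0x14, 0x08]

t0 = [0x08, 0x14, 0x94, 0xc1, 0x68, 0xdf, 0x6a, 0x0a]
t1 = [0x08, 0x14, 0xdf, 0x68, 0xc1, 0x94, 0x6a, 0x0a]
t2 = [0xdf, 0x68, 0xc1, 0x94, 0x6a, 0x0a, 0x08, 0x14]
t3 = [0x6a, 0xc1, 0x0a, 0x94, 0x08, 0x14, 0x14, 0x08]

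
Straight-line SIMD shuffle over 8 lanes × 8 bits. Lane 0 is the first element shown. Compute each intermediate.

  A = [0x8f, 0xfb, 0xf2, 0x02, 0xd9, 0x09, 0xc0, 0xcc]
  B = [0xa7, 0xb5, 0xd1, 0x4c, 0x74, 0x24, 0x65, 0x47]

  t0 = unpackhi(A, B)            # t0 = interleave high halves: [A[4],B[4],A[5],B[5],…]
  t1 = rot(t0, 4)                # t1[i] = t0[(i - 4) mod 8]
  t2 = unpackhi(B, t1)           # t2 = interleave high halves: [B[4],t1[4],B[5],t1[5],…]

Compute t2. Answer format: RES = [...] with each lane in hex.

t0 = [0xd9, 0x74, 0x09, 0x24, 0xc0, 0x65, 0xcc, 0x47]
t1 = [0xc0, 0x65, 0xcc, 0x47, 0xd9, 0x74, 0x09, 0x24]
t2 = [0x74, 0xd9, 0x24, 0x74, 0x65, 0x09, 0x47, 0x24]

RES = [ 0x74  0xd9  0x24  0x74  0x65  0x09  0x47  0x24 ]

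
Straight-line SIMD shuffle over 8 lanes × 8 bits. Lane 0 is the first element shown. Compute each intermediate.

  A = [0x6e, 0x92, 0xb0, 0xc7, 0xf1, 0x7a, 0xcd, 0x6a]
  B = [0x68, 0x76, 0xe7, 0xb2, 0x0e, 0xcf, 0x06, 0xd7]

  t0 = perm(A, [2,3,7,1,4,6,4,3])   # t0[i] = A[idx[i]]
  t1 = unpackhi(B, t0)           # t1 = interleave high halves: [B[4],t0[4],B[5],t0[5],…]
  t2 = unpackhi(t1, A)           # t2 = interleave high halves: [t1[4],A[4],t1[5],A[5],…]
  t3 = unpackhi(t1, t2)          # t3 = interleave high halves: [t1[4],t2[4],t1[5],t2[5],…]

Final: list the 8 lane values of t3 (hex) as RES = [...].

  t0: b0 c7 6a 92 f1 cd f1 c7
  t1: 0e f1 cf cd 06 f1 d7 c7
  t2: 06 f1 f1 7a d7 cd c7 6a
  t3: 06 d7 f1 cd d7 c7 c7 6a

RES = [ 0x06  0xd7  0xf1  0xcd  0xd7  0xc7  0xc7  0x6a ]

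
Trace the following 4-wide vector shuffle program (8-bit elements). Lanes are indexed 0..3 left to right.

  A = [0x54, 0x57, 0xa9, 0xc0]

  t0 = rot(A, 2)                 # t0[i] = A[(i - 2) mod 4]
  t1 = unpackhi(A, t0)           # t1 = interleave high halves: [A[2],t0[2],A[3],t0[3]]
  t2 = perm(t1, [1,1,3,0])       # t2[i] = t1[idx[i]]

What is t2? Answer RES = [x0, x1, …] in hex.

t0 = [0xa9, 0xc0, 0x54, 0x57]
t1 = [0xa9, 0x54, 0xc0, 0x57]
t2 = [0x54, 0x54, 0x57, 0xa9]

RES = [ 0x54  0x54  0x57  0xa9 ]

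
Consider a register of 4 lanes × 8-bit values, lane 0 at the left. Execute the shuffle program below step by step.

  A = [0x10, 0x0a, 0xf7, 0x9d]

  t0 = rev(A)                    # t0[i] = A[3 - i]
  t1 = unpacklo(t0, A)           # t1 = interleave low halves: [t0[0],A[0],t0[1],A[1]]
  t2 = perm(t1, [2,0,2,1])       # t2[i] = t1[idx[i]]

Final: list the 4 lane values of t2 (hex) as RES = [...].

RES = [ 0xf7  0x9d  0xf7  0x10 ]

→ t0 |9d|f7|0a|10|
→ t1 |9d|10|f7|0a|
→ t2 |f7|9d|f7|10|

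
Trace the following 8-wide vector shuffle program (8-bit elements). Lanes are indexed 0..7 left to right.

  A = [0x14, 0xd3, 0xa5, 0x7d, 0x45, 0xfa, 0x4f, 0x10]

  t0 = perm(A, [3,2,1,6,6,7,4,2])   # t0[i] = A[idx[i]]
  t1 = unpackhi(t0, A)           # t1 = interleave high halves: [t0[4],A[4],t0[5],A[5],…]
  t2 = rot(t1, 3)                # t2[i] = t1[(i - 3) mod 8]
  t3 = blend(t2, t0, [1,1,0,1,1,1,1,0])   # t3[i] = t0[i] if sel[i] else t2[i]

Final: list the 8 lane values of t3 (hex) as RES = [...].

→ t0 |7d|a5|d3|4f|4f|10|45|a5|
→ t1 |4f|45|10|fa|45|4f|a5|10|
→ t2 |4f|a5|10|4f|45|10|fa|45|
→ t3 |7d|a5|10|4f|4f|10|45|45|

RES = [0x7d, 0xa5, 0x10, 0x4f, 0x4f, 0x10, 0x45, 0x45]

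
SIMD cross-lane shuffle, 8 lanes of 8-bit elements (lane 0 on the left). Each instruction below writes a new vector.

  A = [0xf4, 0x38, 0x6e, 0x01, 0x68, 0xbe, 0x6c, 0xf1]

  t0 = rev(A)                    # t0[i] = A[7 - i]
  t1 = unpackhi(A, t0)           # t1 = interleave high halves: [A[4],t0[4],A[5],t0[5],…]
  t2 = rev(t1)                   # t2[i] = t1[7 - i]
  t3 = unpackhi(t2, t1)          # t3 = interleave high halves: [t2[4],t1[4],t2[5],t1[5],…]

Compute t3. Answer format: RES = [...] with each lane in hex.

→ t0 |f1|6c|be|68|01|6e|38|f4|
→ t1 |68|01|be|6e|6c|38|f1|f4|
→ t2 |f4|f1|38|6c|6e|be|01|68|
→ t3 |6e|6c|be|38|01|f1|68|f4|

RES = [0x6e, 0x6c, 0xbe, 0x38, 0x01, 0xf1, 0x68, 0xf4]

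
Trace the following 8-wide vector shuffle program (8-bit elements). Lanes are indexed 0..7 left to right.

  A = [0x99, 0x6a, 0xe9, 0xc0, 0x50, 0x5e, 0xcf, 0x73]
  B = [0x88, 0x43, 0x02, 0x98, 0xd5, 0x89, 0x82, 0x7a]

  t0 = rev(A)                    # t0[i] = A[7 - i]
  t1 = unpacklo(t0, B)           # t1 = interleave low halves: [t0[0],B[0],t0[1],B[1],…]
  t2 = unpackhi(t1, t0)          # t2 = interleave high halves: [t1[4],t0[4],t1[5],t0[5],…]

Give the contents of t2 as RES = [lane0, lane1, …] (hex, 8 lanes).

→ t0 |73|cf|5e|50|c0|e9|6a|99|
→ t1 |73|88|cf|43|5e|02|50|98|
→ t2 |5e|c0|02|e9|50|6a|98|99|

RES = [0x5e, 0xc0, 0x02, 0xe9, 0x50, 0x6a, 0x98, 0x99]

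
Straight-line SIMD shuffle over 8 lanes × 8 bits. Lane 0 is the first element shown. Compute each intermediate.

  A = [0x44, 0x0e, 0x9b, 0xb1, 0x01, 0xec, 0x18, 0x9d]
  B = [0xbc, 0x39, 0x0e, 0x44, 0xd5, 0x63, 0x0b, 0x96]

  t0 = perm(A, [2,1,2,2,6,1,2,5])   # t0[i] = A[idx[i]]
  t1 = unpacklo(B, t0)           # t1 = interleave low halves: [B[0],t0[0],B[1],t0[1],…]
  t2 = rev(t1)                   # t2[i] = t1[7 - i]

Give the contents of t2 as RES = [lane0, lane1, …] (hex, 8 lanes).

RES = [ 0x9b  0x44  0x9b  0x0e  0x0e  0x39  0x9b  0xbc ]

→ t0 |9b|0e|9b|9b|18|0e|9b|ec|
→ t1 |bc|9b|39|0e|0e|9b|44|9b|
→ t2 |9b|44|9b|0e|0e|39|9b|bc|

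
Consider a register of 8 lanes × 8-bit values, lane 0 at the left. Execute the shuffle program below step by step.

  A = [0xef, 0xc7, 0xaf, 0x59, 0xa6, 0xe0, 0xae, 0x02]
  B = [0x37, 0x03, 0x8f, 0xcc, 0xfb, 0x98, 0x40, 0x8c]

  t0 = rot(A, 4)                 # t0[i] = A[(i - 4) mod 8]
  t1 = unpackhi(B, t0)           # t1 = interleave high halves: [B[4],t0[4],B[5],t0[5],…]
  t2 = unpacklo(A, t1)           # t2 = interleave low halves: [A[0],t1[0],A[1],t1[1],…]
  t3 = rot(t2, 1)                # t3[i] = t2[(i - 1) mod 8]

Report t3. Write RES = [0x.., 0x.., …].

→ t0 |a6|e0|ae|02|ef|c7|af|59|
→ t1 |fb|ef|98|c7|40|af|8c|59|
→ t2 |ef|fb|c7|ef|af|98|59|c7|
→ t3 |c7|ef|fb|c7|ef|af|98|59|

RES = [0xc7, 0xef, 0xfb, 0xc7, 0xef, 0xaf, 0x98, 0x59]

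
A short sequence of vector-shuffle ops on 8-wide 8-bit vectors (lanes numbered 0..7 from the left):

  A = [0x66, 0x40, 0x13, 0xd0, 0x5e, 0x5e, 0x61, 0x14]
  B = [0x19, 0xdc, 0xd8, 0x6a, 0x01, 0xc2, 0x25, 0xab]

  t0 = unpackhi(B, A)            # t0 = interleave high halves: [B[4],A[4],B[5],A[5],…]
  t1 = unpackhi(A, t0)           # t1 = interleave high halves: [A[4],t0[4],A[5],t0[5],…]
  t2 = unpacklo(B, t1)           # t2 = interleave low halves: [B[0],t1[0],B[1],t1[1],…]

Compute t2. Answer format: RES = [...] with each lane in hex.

RES = [ 0x19  0x5e  0xdc  0x25  0xd8  0x5e  0x6a  0x61 ]

  t0: 01 5e c2 5e 25 61 ab 14
  t1: 5e 25 5e 61 61 ab 14 14
  t2: 19 5e dc 25 d8 5e 6a 61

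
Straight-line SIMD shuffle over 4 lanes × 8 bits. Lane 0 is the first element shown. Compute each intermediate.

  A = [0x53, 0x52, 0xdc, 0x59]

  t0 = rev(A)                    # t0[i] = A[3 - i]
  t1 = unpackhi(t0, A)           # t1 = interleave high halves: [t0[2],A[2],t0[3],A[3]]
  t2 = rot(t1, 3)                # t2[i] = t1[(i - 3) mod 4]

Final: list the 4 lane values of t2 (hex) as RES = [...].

→ t0 |59|dc|52|53|
→ t1 |52|dc|53|59|
→ t2 |dc|53|59|52|

RES = [ 0xdc  0x53  0x59  0x52 ]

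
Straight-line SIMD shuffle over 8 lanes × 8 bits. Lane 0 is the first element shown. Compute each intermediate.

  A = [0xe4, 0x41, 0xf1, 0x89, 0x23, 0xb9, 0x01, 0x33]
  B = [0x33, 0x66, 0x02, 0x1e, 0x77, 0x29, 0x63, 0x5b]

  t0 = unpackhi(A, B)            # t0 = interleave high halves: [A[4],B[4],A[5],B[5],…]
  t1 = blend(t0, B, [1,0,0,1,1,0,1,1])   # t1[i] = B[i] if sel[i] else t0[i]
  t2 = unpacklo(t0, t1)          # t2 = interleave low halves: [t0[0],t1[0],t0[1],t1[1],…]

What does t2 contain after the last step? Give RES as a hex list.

  t0: 23 77 b9 29 01 63 33 5b
  t1: 33 77 b9 1e 77 63 63 5b
  t2: 23 33 77 77 b9 b9 29 1e

RES = [0x23, 0x33, 0x77, 0x77, 0xb9, 0xb9, 0x29, 0x1e]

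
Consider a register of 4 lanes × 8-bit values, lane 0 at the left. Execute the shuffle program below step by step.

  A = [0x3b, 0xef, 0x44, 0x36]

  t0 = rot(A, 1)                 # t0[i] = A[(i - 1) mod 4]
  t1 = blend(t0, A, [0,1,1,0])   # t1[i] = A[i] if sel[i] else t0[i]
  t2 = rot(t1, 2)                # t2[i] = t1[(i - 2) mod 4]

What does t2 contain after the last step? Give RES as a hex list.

→ t0 |36|3b|ef|44|
→ t1 |36|ef|44|44|
→ t2 |44|44|36|ef|

RES = [0x44, 0x44, 0x36, 0xef]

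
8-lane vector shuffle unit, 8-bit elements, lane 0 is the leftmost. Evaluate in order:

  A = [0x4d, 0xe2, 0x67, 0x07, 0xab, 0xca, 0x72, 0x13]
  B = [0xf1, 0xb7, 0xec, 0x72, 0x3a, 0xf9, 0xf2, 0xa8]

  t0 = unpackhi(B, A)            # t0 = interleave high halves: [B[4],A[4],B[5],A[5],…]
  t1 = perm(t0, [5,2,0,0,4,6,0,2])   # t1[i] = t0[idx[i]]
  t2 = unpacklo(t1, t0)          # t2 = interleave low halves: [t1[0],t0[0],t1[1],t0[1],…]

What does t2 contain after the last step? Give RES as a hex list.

t0 = [0x3a, 0xab, 0xf9, 0xca, 0xf2, 0x72, 0xa8, 0x13]
t1 = [0x72, 0xf9, 0x3a, 0x3a, 0xf2, 0xa8, 0x3a, 0xf9]
t2 = [0x72, 0x3a, 0xf9, 0xab, 0x3a, 0xf9, 0x3a, 0xca]

RES = [ 0x72  0x3a  0xf9  0xab  0x3a  0xf9  0x3a  0xca ]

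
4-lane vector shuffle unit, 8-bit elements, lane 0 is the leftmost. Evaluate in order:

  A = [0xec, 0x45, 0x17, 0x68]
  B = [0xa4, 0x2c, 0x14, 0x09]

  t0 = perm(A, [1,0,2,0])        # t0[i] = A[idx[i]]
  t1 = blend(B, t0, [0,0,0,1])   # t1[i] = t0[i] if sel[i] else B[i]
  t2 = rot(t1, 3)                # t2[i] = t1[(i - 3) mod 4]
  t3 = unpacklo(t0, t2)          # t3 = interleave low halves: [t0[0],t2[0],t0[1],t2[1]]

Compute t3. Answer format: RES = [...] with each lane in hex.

t0 = [0x45, 0xec, 0x17, 0xec]
t1 = [0xa4, 0x2c, 0x14, 0xec]
t2 = [0x2c, 0x14, 0xec, 0xa4]
t3 = [0x45, 0x2c, 0xec, 0x14]

RES = [0x45, 0x2c, 0xec, 0x14]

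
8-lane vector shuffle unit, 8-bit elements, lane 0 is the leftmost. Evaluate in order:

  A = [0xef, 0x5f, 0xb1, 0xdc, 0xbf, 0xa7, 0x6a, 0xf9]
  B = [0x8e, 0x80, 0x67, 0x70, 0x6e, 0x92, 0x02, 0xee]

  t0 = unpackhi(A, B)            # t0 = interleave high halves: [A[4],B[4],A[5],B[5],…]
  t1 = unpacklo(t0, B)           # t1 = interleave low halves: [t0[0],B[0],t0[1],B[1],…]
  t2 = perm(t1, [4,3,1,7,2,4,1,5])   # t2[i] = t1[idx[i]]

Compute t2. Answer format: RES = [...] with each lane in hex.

RES = [0xa7, 0x80, 0x8e, 0x70, 0x6e, 0xa7, 0x8e, 0x67]

→ t0 |bf|6e|a7|92|6a|02|f9|ee|
→ t1 |bf|8e|6e|80|a7|67|92|70|
→ t2 |a7|80|8e|70|6e|a7|8e|67|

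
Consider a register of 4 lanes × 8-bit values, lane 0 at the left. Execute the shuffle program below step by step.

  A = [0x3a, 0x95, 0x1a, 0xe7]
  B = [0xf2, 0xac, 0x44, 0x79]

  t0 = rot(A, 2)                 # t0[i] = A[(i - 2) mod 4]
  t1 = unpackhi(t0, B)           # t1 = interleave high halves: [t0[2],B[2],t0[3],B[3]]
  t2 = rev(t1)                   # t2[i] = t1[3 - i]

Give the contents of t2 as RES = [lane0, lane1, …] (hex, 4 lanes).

RES = [ 0x79  0x95  0x44  0x3a ]

  t0: 1a e7 3a 95
  t1: 3a 44 95 79
  t2: 79 95 44 3a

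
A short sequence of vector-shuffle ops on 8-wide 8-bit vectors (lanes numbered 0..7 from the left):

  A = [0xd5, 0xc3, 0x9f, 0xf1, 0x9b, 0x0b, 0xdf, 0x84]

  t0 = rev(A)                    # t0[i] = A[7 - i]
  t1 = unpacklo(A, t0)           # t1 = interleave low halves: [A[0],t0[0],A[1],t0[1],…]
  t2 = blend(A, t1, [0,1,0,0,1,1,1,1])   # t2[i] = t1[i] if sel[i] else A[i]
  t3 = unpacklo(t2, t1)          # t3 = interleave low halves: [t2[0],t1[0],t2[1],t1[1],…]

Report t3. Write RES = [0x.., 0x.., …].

RES = [0xd5, 0xd5, 0x84, 0x84, 0x9f, 0xc3, 0xf1, 0xdf]

t0 = [0x84, 0xdf, 0x0b, 0x9b, 0xf1, 0x9f, 0xc3, 0xd5]
t1 = [0xd5, 0x84, 0xc3, 0xdf, 0x9f, 0x0b, 0xf1, 0x9b]
t2 = [0xd5, 0x84, 0x9f, 0xf1, 0x9f, 0x0b, 0xf1, 0x9b]
t3 = [0xd5, 0xd5, 0x84, 0x84, 0x9f, 0xc3, 0xf1, 0xdf]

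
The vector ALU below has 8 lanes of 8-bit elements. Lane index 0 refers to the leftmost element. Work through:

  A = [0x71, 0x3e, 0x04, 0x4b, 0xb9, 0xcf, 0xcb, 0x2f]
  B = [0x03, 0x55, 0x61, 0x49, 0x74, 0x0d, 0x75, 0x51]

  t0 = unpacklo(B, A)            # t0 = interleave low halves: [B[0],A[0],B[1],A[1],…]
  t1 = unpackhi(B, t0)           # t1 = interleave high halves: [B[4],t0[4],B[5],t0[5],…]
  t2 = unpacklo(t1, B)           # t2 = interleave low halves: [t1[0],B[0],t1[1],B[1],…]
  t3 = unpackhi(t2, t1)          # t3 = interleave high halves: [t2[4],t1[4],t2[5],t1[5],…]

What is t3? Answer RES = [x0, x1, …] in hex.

t0 = [0x03, 0x71, 0x55, 0x3e, 0x61, 0x04, 0x49, 0x4b]
t1 = [0x74, 0x61, 0x0d, 0x04, 0x75, 0x49, 0x51, 0x4b]
t2 = [0x74, 0x03, 0x61, 0x55, 0x0d, 0x61, 0x04, 0x49]
t3 = [0x0d, 0x75, 0x61, 0x49, 0x04, 0x51, 0x49, 0x4b]

RES = [0x0d, 0x75, 0x61, 0x49, 0x04, 0x51, 0x49, 0x4b]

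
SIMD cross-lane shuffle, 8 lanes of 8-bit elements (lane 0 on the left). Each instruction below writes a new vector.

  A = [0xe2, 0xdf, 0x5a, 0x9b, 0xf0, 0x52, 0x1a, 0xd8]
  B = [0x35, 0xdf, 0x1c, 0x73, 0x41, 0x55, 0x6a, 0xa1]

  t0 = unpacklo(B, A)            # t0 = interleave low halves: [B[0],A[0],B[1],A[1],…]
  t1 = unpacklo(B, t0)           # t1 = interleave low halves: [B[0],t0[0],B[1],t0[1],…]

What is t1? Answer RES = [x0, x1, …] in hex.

t0 = [0x35, 0xe2, 0xdf, 0xdf, 0x1c, 0x5a, 0x73, 0x9b]
t1 = [0x35, 0x35, 0xdf, 0xe2, 0x1c, 0xdf, 0x73, 0xdf]

RES = [ 0x35  0x35  0xdf  0xe2  0x1c  0xdf  0x73  0xdf ]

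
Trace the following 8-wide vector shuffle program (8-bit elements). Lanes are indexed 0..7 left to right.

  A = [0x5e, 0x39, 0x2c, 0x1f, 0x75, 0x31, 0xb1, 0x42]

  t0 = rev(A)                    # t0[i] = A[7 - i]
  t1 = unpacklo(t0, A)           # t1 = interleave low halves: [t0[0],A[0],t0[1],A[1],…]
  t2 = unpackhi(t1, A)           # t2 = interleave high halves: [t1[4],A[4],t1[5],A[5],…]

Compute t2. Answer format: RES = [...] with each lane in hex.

→ t0 |42|b1|31|75|1f|2c|39|5e|
→ t1 |42|5e|b1|39|31|2c|75|1f|
→ t2 |31|75|2c|31|75|b1|1f|42|

RES = [ 0x31  0x75  0x2c  0x31  0x75  0xb1  0x1f  0x42 ]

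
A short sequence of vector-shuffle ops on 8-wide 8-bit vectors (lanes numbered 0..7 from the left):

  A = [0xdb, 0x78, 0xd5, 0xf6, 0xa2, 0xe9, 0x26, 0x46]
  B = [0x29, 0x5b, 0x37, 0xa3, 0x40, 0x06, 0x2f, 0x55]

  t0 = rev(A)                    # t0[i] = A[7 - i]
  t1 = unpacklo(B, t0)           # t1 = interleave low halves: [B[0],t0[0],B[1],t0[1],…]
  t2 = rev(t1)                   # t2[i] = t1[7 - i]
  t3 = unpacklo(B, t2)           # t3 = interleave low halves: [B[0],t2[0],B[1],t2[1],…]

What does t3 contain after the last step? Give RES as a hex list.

RES = [0x29, 0xa2, 0x5b, 0xa3, 0x37, 0xe9, 0xa3, 0x37]

→ t0 |46|26|e9|a2|f6|d5|78|db|
→ t1 |29|46|5b|26|37|e9|a3|a2|
→ t2 |a2|a3|e9|37|26|5b|46|29|
→ t3 |29|a2|5b|a3|37|e9|a3|37|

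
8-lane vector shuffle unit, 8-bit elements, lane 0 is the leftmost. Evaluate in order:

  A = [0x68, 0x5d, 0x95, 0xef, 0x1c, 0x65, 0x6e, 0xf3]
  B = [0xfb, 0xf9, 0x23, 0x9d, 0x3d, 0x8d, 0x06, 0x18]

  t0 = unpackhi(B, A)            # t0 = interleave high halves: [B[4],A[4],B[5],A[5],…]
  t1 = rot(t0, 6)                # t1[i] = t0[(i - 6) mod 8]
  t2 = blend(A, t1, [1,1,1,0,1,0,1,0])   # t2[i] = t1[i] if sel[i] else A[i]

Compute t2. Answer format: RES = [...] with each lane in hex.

t0 = [0x3d, 0x1c, 0x8d, 0x65, 0x06, 0x6e, 0x18, 0xf3]
t1 = [0x8d, 0x65, 0x06, 0x6e, 0x18, 0xf3, 0x3d, 0x1c]
t2 = [0x8d, 0x65, 0x06, 0xef, 0x18, 0x65, 0x3d, 0xf3]

RES = [ 0x8d  0x65  0x06  0xef  0x18  0x65  0x3d  0xf3 ]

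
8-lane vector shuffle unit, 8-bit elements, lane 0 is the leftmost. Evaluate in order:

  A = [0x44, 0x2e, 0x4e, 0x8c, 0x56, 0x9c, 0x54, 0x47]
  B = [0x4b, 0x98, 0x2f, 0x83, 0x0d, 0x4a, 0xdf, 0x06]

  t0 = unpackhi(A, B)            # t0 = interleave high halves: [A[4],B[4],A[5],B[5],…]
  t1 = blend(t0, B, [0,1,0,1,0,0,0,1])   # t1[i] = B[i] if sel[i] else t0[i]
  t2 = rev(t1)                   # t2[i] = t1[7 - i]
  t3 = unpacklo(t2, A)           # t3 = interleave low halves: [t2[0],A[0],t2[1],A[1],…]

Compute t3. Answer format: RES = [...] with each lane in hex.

→ t0 |56|0d|9c|4a|54|df|47|06|
→ t1 |56|98|9c|83|54|df|47|06|
→ t2 |06|47|df|54|83|9c|98|56|
→ t3 |06|44|47|2e|df|4e|54|8c|

RES = [0x06, 0x44, 0x47, 0x2e, 0xdf, 0x4e, 0x54, 0x8c]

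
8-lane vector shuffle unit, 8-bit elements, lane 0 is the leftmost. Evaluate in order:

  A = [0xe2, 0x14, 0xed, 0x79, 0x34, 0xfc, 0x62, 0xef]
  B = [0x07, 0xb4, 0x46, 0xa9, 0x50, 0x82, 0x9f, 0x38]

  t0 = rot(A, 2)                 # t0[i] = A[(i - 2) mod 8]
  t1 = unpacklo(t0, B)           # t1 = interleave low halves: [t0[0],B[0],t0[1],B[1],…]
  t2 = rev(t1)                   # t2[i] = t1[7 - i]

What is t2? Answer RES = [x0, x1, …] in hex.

RES = [ 0xa9  0x14  0x46  0xe2  0xb4  0xef  0x07  0x62 ]

→ t0 |62|ef|e2|14|ed|79|34|fc|
→ t1 |62|07|ef|b4|e2|46|14|a9|
→ t2 |a9|14|46|e2|b4|ef|07|62|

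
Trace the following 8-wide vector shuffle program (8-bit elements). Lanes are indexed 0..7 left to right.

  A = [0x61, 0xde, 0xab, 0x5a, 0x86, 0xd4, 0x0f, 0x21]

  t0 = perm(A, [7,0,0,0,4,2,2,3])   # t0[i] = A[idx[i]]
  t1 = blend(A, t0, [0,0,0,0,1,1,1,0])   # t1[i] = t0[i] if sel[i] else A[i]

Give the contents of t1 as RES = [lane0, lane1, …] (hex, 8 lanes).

  t0: 21 61 61 61 86 ab ab 5a
  t1: 61 de ab 5a 86 ab ab 21

RES = [ 0x61  0xde  0xab  0x5a  0x86  0xab  0xab  0x21 ]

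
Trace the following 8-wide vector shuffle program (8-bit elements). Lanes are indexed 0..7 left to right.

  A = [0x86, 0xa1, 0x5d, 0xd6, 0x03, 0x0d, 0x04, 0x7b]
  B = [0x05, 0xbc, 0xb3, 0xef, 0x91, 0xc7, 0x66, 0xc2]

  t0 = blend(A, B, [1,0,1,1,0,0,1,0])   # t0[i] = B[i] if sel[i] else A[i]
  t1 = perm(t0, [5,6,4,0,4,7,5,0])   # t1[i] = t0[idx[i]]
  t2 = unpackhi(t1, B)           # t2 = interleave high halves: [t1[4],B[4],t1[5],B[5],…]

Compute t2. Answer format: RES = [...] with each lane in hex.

→ t0 |05|a1|b3|ef|03|0d|66|7b|
→ t1 |0d|66|03|05|03|7b|0d|05|
→ t2 |03|91|7b|c7|0d|66|05|c2|

RES = [0x03, 0x91, 0x7b, 0xc7, 0x0d, 0x66, 0x05, 0xc2]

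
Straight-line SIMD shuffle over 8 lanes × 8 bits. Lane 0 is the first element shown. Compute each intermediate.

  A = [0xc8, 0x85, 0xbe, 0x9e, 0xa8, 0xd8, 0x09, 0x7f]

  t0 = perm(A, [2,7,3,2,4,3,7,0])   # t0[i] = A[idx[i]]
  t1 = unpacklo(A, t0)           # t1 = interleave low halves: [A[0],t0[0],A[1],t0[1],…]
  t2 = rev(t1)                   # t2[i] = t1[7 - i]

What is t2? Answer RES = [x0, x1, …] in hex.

t0 = [0xbe, 0x7f, 0x9e, 0xbe, 0xa8, 0x9e, 0x7f, 0xc8]
t1 = [0xc8, 0xbe, 0x85, 0x7f, 0xbe, 0x9e, 0x9e, 0xbe]
t2 = [0xbe, 0x9e, 0x9e, 0xbe, 0x7f, 0x85, 0xbe, 0xc8]

RES = [ 0xbe  0x9e  0x9e  0xbe  0x7f  0x85  0xbe  0xc8 ]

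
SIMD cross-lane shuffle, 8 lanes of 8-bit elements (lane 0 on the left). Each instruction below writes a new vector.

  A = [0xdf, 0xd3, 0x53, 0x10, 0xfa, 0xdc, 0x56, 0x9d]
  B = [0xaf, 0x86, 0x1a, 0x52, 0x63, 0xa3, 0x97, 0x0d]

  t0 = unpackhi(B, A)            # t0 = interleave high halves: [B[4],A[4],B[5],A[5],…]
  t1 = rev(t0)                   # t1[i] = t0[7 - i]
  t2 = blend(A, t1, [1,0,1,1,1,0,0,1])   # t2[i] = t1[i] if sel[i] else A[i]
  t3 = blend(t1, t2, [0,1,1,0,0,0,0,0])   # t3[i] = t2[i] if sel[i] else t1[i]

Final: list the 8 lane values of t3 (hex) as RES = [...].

RES = [ 0x9d  0xd3  0x56  0x97  0xdc  0xa3  0xfa  0x63 ]

  t0: 63 fa a3 dc 97 56 0d 9d
  t1: 9d 0d 56 97 dc a3 fa 63
  t2: 9d d3 56 97 dc dc 56 63
  t3: 9d d3 56 97 dc a3 fa 63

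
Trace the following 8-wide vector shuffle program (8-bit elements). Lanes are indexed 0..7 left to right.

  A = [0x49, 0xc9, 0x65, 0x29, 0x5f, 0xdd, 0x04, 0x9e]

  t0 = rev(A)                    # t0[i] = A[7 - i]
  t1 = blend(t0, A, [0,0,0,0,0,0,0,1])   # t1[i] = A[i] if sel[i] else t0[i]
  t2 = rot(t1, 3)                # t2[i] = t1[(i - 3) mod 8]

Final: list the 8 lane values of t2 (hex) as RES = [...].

→ t0 |9e|04|dd|5f|29|65|c9|49|
→ t1 |9e|04|dd|5f|29|65|c9|9e|
→ t2 |65|c9|9e|9e|04|dd|5f|29|

RES = [ 0x65  0xc9  0x9e  0x9e  0x04  0xdd  0x5f  0x29 ]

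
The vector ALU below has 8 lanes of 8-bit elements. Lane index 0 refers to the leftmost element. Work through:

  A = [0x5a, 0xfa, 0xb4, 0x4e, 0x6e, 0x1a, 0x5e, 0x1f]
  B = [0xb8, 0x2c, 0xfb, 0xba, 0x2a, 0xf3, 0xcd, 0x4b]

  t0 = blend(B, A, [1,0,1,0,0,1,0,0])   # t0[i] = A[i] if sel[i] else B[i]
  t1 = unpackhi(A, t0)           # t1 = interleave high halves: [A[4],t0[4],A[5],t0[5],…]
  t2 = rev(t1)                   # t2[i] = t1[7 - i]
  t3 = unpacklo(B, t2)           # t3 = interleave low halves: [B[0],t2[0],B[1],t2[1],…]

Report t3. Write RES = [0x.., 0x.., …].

RES = [ 0xb8  0x4b  0x2c  0x1f  0xfb  0xcd  0xba  0x5e ]

→ t0 |5a|2c|b4|ba|2a|1a|cd|4b|
→ t1 |6e|2a|1a|1a|5e|cd|1f|4b|
→ t2 |4b|1f|cd|5e|1a|1a|2a|6e|
→ t3 |b8|4b|2c|1f|fb|cd|ba|5e|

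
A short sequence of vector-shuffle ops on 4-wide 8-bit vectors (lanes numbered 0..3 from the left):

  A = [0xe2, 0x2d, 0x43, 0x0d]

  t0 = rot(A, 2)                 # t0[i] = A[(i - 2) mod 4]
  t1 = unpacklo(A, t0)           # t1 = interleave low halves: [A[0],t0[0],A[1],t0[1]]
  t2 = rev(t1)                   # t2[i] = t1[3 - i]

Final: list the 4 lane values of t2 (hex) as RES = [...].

→ t0 |43|0d|e2|2d|
→ t1 |e2|43|2d|0d|
→ t2 |0d|2d|43|e2|

RES = [0x0d, 0x2d, 0x43, 0xe2]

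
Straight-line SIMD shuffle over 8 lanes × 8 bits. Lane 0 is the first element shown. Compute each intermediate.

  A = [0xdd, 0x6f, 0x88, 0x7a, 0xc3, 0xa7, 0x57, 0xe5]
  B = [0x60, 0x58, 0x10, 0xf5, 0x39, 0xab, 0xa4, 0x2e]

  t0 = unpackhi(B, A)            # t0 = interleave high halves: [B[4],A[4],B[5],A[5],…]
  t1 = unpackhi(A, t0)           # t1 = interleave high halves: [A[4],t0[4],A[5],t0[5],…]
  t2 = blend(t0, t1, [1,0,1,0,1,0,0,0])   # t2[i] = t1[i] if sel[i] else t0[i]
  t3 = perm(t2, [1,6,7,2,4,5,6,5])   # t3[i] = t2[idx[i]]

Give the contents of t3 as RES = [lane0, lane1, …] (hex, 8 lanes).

→ t0 |39|c3|ab|a7|a4|57|2e|e5|
→ t1 |c3|a4|a7|57|57|2e|e5|e5|
→ t2 |c3|c3|a7|a7|57|57|2e|e5|
→ t3 |c3|2e|e5|a7|57|57|2e|57|

RES = [ 0xc3  0x2e  0xe5  0xa7  0x57  0x57  0x2e  0x57 ]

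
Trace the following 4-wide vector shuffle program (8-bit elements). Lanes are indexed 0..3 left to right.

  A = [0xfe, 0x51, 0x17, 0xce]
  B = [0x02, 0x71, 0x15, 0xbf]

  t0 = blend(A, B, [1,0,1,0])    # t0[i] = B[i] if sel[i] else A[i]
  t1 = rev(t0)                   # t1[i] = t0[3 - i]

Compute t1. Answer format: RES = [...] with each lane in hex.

RES = [ 0xce  0x15  0x51  0x02 ]

→ t0 |02|51|15|ce|
→ t1 |ce|15|51|02|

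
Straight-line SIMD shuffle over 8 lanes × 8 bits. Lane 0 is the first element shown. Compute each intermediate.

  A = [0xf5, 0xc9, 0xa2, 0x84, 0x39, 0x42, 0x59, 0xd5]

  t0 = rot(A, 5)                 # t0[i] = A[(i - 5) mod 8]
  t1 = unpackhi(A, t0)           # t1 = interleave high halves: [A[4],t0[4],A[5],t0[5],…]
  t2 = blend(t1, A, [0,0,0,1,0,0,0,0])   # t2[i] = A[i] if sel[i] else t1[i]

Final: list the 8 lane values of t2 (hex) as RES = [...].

RES = [ 0x39  0xd5  0x42  0x84  0x59  0xc9  0xd5  0xa2 ]

t0 = [0x84, 0x39, 0x42, 0x59, 0xd5, 0xf5, 0xc9, 0xa2]
t1 = [0x39, 0xd5, 0x42, 0xf5, 0x59, 0xc9, 0xd5, 0xa2]
t2 = [0x39, 0xd5, 0x42, 0x84, 0x59, 0xc9, 0xd5, 0xa2]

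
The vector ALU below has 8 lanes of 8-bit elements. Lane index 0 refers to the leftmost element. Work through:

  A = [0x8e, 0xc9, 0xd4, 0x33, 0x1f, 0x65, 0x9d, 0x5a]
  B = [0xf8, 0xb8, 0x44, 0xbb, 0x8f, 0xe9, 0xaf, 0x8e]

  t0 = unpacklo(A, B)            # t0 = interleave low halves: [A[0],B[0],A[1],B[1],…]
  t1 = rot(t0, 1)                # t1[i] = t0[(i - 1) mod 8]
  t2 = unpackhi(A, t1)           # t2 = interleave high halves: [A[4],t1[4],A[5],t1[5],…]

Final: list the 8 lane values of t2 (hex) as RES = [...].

RES = [ 0x1f  0xb8  0x65  0xd4  0x9d  0x44  0x5a  0x33 ]

t0 = [0x8e, 0xf8, 0xc9, 0xb8, 0xd4, 0x44, 0x33, 0xbb]
t1 = [0xbb, 0x8e, 0xf8, 0xc9, 0xb8, 0xd4, 0x44, 0x33]
t2 = [0x1f, 0xb8, 0x65, 0xd4, 0x9d, 0x44, 0x5a, 0x33]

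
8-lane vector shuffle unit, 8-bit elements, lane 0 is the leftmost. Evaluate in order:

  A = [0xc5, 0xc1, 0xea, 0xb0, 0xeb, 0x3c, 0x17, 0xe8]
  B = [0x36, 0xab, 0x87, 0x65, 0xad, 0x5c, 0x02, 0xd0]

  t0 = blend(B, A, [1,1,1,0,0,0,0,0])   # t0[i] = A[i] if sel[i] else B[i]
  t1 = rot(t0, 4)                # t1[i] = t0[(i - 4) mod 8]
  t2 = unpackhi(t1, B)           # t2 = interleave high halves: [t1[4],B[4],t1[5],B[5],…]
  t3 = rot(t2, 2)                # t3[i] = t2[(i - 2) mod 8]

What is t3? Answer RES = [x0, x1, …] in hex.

RES = [0x65, 0xd0, 0xc5, 0xad, 0xc1, 0x5c, 0xea, 0x02]

  t0: c5 c1 ea 65 ad 5c 02 d0
  t1: ad 5c 02 d0 c5 c1 ea 65
  t2: c5 ad c1 5c ea 02 65 d0
  t3: 65 d0 c5 ad c1 5c ea 02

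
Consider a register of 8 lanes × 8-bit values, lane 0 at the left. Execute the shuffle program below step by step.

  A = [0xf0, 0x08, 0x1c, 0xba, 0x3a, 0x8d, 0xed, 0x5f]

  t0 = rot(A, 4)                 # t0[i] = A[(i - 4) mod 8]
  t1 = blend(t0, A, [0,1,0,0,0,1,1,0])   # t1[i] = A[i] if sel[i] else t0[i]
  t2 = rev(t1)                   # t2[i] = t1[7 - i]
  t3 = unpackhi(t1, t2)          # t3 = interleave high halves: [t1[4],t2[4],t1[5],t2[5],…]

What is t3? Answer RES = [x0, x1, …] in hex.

t0 = [0x3a, 0x8d, 0xed, 0x5f, 0xf0, 0x08, 0x1c, 0xba]
t1 = [0x3a, 0x08, 0xed, 0x5f, 0xf0, 0x8d, 0xed, 0xba]
t2 = [0xba, 0xed, 0x8d, 0xf0, 0x5f, 0xed, 0x08, 0x3a]
t3 = [0xf0, 0x5f, 0x8d, 0xed, 0xed, 0x08, 0xba, 0x3a]

RES = [ 0xf0  0x5f  0x8d  0xed  0xed  0x08  0xba  0x3a ]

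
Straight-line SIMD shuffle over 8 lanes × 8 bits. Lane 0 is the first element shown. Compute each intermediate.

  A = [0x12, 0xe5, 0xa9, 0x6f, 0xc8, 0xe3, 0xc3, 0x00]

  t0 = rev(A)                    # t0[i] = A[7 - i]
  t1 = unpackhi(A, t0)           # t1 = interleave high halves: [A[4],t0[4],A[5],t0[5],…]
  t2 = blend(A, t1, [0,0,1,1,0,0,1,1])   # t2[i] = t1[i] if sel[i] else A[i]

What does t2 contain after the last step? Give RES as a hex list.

  t0: 00 c3 e3 c8 6f a9 e5 12
  t1: c8 6f e3 a9 c3 e5 00 12
  t2: 12 e5 e3 a9 c8 e3 00 12

RES = [0x12, 0xe5, 0xe3, 0xa9, 0xc8, 0xe3, 0x00, 0x12]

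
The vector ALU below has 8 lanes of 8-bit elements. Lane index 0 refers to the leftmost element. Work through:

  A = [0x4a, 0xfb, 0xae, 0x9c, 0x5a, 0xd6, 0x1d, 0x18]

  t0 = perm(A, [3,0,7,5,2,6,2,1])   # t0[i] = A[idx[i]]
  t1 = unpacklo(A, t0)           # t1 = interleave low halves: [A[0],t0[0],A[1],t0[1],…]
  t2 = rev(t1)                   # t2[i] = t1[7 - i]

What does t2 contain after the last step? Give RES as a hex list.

t0 = [0x9c, 0x4a, 0x18, 0xd6, 0xae, 0x1d, 0xae, 0xfb]
t1 = [0x4a, 0x9c, 0xfb, 0x4a, 0xae, 0x18, 0x9c, 0xd6]
t2 = [0xd6, 0x9c, 0x18, 0xae, 0x4a, 0xfb, 0x9c, 0x4a]

RES = [0xd6, 0x9c, 0x18, 0xae, 0x4a, 0xfb, 0x9c, 0x4a]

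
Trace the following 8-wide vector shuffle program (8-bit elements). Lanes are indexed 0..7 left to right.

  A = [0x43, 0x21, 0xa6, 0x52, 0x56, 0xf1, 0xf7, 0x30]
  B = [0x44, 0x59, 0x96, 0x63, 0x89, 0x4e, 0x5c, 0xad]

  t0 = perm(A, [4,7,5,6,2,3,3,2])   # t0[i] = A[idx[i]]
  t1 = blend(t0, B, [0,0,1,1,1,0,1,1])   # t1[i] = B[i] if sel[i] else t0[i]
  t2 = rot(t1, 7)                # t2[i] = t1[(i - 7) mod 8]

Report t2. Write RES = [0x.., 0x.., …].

t0 = [0x56, 0x30, 0xf1, 0xf7, 0xa6, 0x52, 0x52, 0xa6]
t1 = [0x56, 0x30, 0x96, 0x63, 0x89, 0x52, 0x5c, 0xad]
t2 = [0x30, 0x96, 0x63, 0x89, 0x52, 0x5c, 0xad, 0x56]

RES = [ 0x30  0x96  0x63  0x89  0x52  0x5c  0xad  0x56 ]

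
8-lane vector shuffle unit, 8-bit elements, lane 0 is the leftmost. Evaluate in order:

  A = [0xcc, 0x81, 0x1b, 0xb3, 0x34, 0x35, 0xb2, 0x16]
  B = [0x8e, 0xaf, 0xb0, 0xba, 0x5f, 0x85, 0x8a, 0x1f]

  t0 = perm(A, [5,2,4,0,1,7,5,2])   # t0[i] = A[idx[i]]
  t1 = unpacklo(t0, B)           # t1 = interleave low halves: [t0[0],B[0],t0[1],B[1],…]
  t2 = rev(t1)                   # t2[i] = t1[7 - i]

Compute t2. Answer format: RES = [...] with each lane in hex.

t0 = [0x35, 0x1b, 0x34, 0xcc, 0x81, 0x16, 0x35, 0x1b]
t1 = [0x35, 0x8e, 0x1b, 0xaf, 0x34, 0xb0, 0xcc, 0xba]
t2 = [0xba, 0xcc, 0xb0, 0x34, 0xaf, 0x1b, 0x8e, 0x35]

RES = [ 0xba  0xcc  0xb0  0x34  0xaf  0x1b  0x8e  0x35 ]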